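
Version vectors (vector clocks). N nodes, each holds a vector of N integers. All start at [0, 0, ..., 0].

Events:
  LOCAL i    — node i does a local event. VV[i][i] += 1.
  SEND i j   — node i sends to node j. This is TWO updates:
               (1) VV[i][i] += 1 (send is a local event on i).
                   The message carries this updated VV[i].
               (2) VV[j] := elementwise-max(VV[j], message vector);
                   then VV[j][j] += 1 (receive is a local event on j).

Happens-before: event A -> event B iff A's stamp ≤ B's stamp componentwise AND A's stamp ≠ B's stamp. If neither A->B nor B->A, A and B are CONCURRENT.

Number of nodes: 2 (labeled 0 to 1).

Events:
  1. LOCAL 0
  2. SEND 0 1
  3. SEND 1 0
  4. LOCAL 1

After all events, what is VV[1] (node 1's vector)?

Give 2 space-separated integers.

Answer: 2 3

Derivation:
Initial: VV[0]=[0, 0]
Initial: VV[1]=[0, 0]
Event 1: LOCAL 0: VV[0][0]++ -> VV[0]=[1, 0]
Event 2: SEND 0->1: VV[0][0]++ -> VV[0]=[2, 0], msg_vec=[2, 0]; VV[1]=max(VV[1],msg_vec) then VV[1][1]++ -> VV[1]=[2, 1]
Event 3: SEND 1->0: VV[1][1]++ -> VV[1]=[2, 2], msg_vec=[2, 2]; VV[0]=max(VV[0],msg_vec) then VV[0][0]++ -> VV[0]=[3, 2]
Event 4: LOCAL 1: VV[1][1]++ -> VV[1]=[2, 3]
Final vectors: VV[0]=[3, 2]; VV[1]=[2, 3]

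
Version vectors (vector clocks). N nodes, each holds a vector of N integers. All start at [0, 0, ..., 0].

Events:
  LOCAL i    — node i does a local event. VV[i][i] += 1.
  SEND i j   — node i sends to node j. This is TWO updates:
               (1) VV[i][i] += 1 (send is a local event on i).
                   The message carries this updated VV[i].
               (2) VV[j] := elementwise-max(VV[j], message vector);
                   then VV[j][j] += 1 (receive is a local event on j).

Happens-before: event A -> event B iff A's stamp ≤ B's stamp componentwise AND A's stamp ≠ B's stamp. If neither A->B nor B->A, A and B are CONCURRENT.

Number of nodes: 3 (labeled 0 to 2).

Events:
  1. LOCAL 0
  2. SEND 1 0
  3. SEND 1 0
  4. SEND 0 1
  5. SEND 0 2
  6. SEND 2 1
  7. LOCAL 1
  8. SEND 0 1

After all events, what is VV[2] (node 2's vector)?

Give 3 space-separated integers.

Initial: VV[0]=[0, 0, 0]
Initial: VV[1]=[0, 0, 0]
Initial: VV[2]=[0, 0, 0]
Event 1: LOCAL 0: VV[0][0]++ -> VV[0]=[1, 0, 0]
Event 2: SEND 1->0: VV[1][1]++ -> VV[1]=[0, 1, 0], msg_vec=[0, 1, 0]; VV[0]=max(VV[0],msg_vec) then VV[0][0]++ -> VV[0]=[2, 1, 0]
Event 3: SEND 1->0: VV[1][1]++ -> VV[1]=[0, 2, 0], msg_vec=[0, 2, 0]; VV[0]=max(VV[0],msg_vec) then VV[0][0]++ -> VV[0]=[3, 2, 0]
Event 4: SEND 0->1: VV[0][0]++ -> VV[0]=[4, 2, 0], msg_vec=[4, 2, 0]; VV[1]=max(VV[1],msg_vec) then VV[1][1]++ -> VV[1]=[4, 3, 0]
Event 5: SEND 0->2: VV[0][0]++ -> VV[0]=[5, 2, 0], msg_vec=[5, 2, 0]; VV[2]=max(VV[2],msg_vec) then VV[2][2]++ -> VV[2]=[5, 2, 1]
Event 6: SEND 2->1: VV[2][2]++ -> VV[2]=[5, 2, 2], msg_vec=[5, 2, 2]; VV[1]=max(VV[1],msg_vec) then VV[1][1]++ -> VV[1]=[5, 4, 2]
Event 7: LOCAL 1: VV[1][1]++ -> VV[1]=[5, 5, 2]
Event 8: SEND 0->1: VV[0][0]++ -> VV[0]=[6, 2, 0], msg_vec=[6, 2, 0]; VV[1]=max(VV[1],msg_vec) then VV[1][1]++ -> VV[1]=[6, 6, 2]
Final vectors: VV[0]=[6, 2, 0]; VV[1]=[6, 6, 2]; VV[2]=[5, 2, 2]

Answer: 5 2 2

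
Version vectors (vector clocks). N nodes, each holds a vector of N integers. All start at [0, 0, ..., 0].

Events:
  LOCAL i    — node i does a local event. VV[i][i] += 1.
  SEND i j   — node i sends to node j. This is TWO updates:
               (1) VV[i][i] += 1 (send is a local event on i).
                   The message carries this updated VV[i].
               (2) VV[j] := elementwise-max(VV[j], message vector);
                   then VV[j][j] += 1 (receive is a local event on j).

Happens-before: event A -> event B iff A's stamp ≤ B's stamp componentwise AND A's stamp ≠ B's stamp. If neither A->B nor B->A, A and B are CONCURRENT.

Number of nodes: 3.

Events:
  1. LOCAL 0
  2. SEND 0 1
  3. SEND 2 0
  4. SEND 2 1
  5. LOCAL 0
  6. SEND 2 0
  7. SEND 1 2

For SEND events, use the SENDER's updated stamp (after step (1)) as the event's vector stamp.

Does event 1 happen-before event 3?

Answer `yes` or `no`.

Initial: VV[0]=[0, 0, 0]
Initial: VV[1]=[0, 0, 0]
Initial: VV[2]=[0, 0, 0]
Event 1: LOCAL 0: VV[0][0]++ -> VV[0]=[1, 0, 0]
Event 2: SEND 0->1: VV[0][0]++ -> VV[0]=[2, 0, 0], msg_vec=[2, 0, 0]; VV[1]=max(VV[1],msg_vec) then VV[1][1]++ -> VV[1]=[2, 1, 0]
Event 3: SEND 2->0: VV[2][2]++ -> VV[2]=[0, 0, 1], msg_vec=[0, 0, 1]; VV[0]=max(VV[0],msg_vec) then VV[0][0]++ -> VV[0]=[3, 0, 1]
Event 4: SEND 2->1: VV[2][2]++ -> VV[2]=[0, 0, 2], msg_vec=[0, 0, 2]; VV[1]=max(VV[1],msg_vec) then VV[1][1]++ -> VV[1]=[2, 2, 2]
Event 5: LOCAL 0: VV[0][0]++ -> VV[0]=[4, 0, 1]
Event 6: SEND 2->0: VV[2][2]++ -> VV[2]=[0, 0, 3], msg_vec=[0, 0, 3]; VV[0]=max(VV[0],msg_vec) then VV[0][0]++ -> VV[0]=[5, 0, 3]
Event 7: SEND 1->2: VV[1][1]++ -> VV[1]=[2, 3, 2], msg_vec=[2, 3, 2]; VV[2]=max(VV[2],msg_vec) then VV[2][2]++ -> VV[2]=[2, 3, 4]
Event 1 stamp: [1, 0, 0]
Event 3 stamp: [0, 0, 1]
[1, 0, 0] <= [0, 0, 1]? False. Equal? False. Happens-before: False

Answer: no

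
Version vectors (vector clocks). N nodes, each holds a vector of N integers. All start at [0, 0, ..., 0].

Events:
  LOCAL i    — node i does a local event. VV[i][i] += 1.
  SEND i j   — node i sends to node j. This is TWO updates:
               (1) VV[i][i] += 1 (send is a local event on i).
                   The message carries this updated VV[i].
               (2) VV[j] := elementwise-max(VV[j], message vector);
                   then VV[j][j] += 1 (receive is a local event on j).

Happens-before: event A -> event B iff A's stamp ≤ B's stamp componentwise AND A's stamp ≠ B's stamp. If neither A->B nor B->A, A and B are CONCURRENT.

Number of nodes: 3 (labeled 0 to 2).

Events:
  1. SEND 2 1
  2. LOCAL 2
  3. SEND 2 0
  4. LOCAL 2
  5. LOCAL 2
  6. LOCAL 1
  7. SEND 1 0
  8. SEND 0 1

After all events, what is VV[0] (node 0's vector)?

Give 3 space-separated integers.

Initial: VV[0]=[0, 0, 0]
Initial: VV[1]=[0, 0, 0]
Initial: VV[2]=[0, 0, 0]
Event 1: SEND 2->1: VV[2][2]++ -> VV[2]=[0, 0, 1], msg_vec=[0, 0, 1]; VV[1]=max(VV[1],msg_vec) then VV[1][1]++ -> VV[1]=[0, 1, 1]
Event 2: LOCAL 2: VV[2][2]++ -> VV[2]=[0, 0, 2]
Event 3: SEND 2->0: VV[2][2]++ -> VV[2]=[0, 0, 3], msg_vec=[0, 0, 3]; VV[0]=max(VV[0],msg_vec) then VV[0][0]++ -> VV[0]=[1, 0, 3]
Event 4: LOCAL 2: VV[2][2]++ -> VV[2]=[0, 0, 4]
Event 5: LOCAL 2: VV[2][2]++ -> VV[2]=[0, 0, 5]
Event 6: LOCAL 1: VV[1][1]++ -> VV[1]=[0, 2, 1]
Event 7: SEND 1->0: VV[1][1]++ -> VV[1]=[0, 3, 1], msg_vec=[0, 3, 1]; VV[0]=max(VV[0],msg_vec) then VV[0][0]++ -> VV[0]=[2, 3, 3]
Event 8: SEND 0->1: VV[0][0]++ -> VV[0]=[3, 3, 3], msg_vec=[3, 3, 3]; VV[1]=max(VV[1],msg_vec) then VV[1][1]++ -> VV[1]=[3, 4, 3]
Final vectors: VV[0]=[3, 3, 3]; VV[1]=[3, 4, 3]; VV[2]=[0, 0, 5]

Answer: 3 3 3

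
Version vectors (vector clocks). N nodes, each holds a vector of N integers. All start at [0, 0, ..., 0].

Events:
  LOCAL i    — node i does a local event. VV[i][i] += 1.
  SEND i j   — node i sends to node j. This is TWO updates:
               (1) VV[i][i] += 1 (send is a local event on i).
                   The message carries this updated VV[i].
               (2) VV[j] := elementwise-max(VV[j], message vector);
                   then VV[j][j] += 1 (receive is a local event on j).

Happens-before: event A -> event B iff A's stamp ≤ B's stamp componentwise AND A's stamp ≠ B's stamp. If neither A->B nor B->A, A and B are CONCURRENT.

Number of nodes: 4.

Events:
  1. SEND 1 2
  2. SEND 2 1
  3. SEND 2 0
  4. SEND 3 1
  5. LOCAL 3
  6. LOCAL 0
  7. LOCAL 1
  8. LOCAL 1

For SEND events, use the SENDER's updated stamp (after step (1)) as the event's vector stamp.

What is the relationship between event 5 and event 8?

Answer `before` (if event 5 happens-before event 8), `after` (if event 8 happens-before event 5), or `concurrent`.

Initial: VV[0]=[0, 0, 0, 0]
Initial: VV[1]=[0, 0, 0, 0]
Initial: VV[2]=[0, 0, 0, 0]
Initial: VV[3]=[0, 0, 0, 0]
Event 1: SEND 1->2: VV[1][1]++ -> VV[1]=[0, 1, 0, 0], msg_vec=[0, 1, 0, 0]; VV[2]=max(VV[2],msg_vec) then VV[2][2]++ -> VV[2]=[0, 1, 1, 0]
Event 2: SEND 2->1: VV[2][2]++ -> VV[2]=[0, 1, 2, 0], msg_vec=[0, 1, 2, 0]; VV[1]=max(VV[1],msg_vec) then VV[1][1]++ -> VV[1]=[0, 2, 2, 0]
Event 3: SEND 2->0: VV[2][2]++ -> VV[2]=[0, 1, 3, 0], msg_vec=[0, 1, 3, 0]; VV[0]=max(VV[0],msg_vec) then VV[0][0]++ -> VV[0]=[1, 1, 3, 0]
Event 4: SEND 3->1: VV[3][3]++ -> VV[3]=[0, 0, 0, 1], msg_vec=[0, 0, 0, 1]; VV[1]=max(VV[1],msg_vec) then VV[1][1]++ -> VV[1]=[0, 3, 2, 1]
Event 5: LOCAL 3: VV[3][3]++ -> VV[3]=[0, 0, 0, 2]
Event 6: LOCAL 0: VV[0][0]++ -> VV[0]=[2, 1, 3, 0]
Event 7: LOCAL 1: VV[1][1]++ -> VV[1]=[0, 4, 2, 1]
Event 8: LOCAL 1: VV[1][1]++ -> VV[1]=[0, 5, 2, 1]
Event 5 stamp: [0, 0, 0, 2]
Event 8 stamp: [0, 5, 2, 1]
[0, 0, 0, 2] <= [0, 5, 2, 1]? False
[0, 5, 2, 1] <= [0, 0, 0, 2]? False
Relation: concurrent

Answer: concurrent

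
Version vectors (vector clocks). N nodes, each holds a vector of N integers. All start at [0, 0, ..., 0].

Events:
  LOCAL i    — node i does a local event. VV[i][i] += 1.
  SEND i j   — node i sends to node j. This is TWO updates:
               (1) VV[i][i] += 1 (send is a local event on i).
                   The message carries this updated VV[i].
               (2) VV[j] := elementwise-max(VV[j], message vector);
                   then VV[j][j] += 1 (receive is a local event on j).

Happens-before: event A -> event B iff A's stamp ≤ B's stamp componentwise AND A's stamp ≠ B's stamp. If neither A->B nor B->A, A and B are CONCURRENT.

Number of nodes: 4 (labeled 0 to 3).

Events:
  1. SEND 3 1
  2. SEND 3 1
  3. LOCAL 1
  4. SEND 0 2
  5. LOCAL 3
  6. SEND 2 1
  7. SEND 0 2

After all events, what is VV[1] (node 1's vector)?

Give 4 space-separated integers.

Initial: VV[0]=[0, 0, 0, 0]
Initial: VV[1]=[0, 0, 0, 0]
Initial: VV[2]=[0, 0, 0, 0]
Initial: VV[3]=[0, 0, 0, 0]
Event 1: SEND 3->1: VV[3][3]++ -> VV[3]=[0, 0, 0, 1], msg_vec=[0, 0, 0, 1]; VV[1]=max(VV[1],msg_vec) then VV[1][1]++ -> VV[1]=[0, 1, 0, 1]
Event 2: SEND 3->1: VV[3][3]++ -> VV[3]=[0, 0, 0, 2], msg_vec=[0, 0, 0, 2]; VV[1]=max(VV[1],msg_vec) then VV[1][1]++ -> VV[1]=[0, 2, 0, 2]
Event 3: LOCAL 1: VV[1][1]++ -> VV[1]=[0, 3, 0, 2]
Event 4: SEND 0->2: VV[0][0]++ -> VV[0]=[1, 0, 0, 0], msg_vec=[1, 0, 0, 0]; VV[2]=max(VV[2],msg_vec) then VV[2][2]++ -> VV[2]=[1, 0, 1, 0]
Event 5: LOCAL 3: VV[3][3]++ -> VV[3]=[0, 0, 0, 3]
Event 6: SEND 2->1: VV[2][2]++ -> VV[2]=[1, 0, 2, 0], msg_vec=[1, 0, 2, 0]; VV[1]=max(VV[1],msg_vec) then VV[1][1]++ -> VV[1]=[1, 4, 2, 2]
Event 7: SEND 0->2: VV[0][0]++ -> VV[0]=[2, 0, 0, 0], msg_vec=[2, 0, 0, 0]; VV[2]=max(VV[2],msg_vec) then VV[2][2]++ -> VV[2]=[2, 0, 3, 0]
Final vectors: VV[0]=[2, 0, 0, 0]; VV[1]=[1, 4, 2, 2]; VV[2]=[2, 0, 3, 0]; VV[3]=[0, 0, 0, 3]

Answer: 1 4 2 2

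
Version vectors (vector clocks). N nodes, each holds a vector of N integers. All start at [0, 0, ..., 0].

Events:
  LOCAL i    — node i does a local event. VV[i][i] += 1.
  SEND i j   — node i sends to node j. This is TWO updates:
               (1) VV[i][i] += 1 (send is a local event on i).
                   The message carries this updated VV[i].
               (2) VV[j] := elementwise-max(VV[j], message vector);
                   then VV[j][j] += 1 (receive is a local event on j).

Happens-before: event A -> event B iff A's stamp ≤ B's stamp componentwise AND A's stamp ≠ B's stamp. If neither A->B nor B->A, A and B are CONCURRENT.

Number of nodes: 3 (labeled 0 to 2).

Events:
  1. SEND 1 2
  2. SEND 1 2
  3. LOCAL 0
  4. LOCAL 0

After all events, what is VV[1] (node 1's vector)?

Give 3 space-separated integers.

Answer: 0 2 0

Derivation:
Initial: VV[0]=[0, 0, 0]
Initial: VV[1]=[0, 0, 0]
Initial: VV[2]=[0, 0, 0]
Event 1: SEND 1->2: VV[1][1]++ -> VV[1]=[0, 1, 0], msg_vec=[0, 1, 0]; VV[2]=max(VV[2],msg_vec) then VV[2][2]++ -> VV[2]=[0, 1, 1]
Event 2: SEND 1->2: VV[1][1]++ -> VV[1]=[0, 2, 0], msg_vec=[0, 2, 0]; VV[2]=max(VV[2],msg_vec) then VV[2][2]++ -> VV[2]=[0, 2, 2]
Event 3: LOCAL 0: VV[0][0]++ -> VV[0]=[1, 0, 0]
Event 4: LOCAL 0: VV[0][0]++ -> VV[0]=[2, 0, 0]
Final vectors: VV[0]=[2, 0, 0]; VV[1]=[0, 2, 0]; VV[2]=[0, 2, 2]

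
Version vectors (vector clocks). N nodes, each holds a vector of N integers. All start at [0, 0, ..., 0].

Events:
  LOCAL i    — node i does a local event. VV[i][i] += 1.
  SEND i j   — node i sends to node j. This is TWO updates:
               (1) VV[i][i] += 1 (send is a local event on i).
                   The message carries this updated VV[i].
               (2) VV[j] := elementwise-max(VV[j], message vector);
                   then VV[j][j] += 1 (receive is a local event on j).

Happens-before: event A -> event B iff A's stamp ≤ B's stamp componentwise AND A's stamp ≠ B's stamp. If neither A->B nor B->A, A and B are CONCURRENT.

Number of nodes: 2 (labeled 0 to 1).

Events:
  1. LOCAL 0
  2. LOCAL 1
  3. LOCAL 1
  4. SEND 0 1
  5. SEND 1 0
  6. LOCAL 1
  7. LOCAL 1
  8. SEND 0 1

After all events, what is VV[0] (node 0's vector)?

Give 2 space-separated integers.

Initial: VV[0]=[0, 0]
Initial: VV[1]=[0, 0]
Event 1: LOCAL 0: VV[0][0]++ -> VV[0]=[1, 0]
Event 2: LOCAL 1: VV[1][1]++ -> VV[1]=[0, 1]
Event 3: LOCAL 1: VV[1][1]++ -> VV[1]=[0, 2]
Event 4: SEND 0->1: VV[0][0]++ -> VV[0]=[2, 0], msg_vec=[2, 0]; VV[1]=max(VV[1],msg_vec) then VV[1][1]++ -> VV[1]=[2, 3]
Event 5: SEND 1->0: VV[1][1]++ -> VV[1]=[2, 4], msg_vec=[2, 4]; VV[0]=max(VV[0],msg_vec) then VV[0][0]++ -> VV[0]=[3, 4]
Event 6: LOCAL 1: VV[1][1]++ -> VV[1]=[2, 5]
Event 7: LOCAL 1: VV[1][1]++ -> VV[1]=[2, 6]
Event 8: SEND 0->1: VV[0][0]++ -> VV[0]=[4, 4], msg_vec=[4, 4]; VV[1]=max(VV[1],msg_vec) then VV[1][1]++ -> VV[1]=[4, 7]
Final vectors: VV[0]=[4, 4]; VV[1]=[4, 7]

Answer: 4 4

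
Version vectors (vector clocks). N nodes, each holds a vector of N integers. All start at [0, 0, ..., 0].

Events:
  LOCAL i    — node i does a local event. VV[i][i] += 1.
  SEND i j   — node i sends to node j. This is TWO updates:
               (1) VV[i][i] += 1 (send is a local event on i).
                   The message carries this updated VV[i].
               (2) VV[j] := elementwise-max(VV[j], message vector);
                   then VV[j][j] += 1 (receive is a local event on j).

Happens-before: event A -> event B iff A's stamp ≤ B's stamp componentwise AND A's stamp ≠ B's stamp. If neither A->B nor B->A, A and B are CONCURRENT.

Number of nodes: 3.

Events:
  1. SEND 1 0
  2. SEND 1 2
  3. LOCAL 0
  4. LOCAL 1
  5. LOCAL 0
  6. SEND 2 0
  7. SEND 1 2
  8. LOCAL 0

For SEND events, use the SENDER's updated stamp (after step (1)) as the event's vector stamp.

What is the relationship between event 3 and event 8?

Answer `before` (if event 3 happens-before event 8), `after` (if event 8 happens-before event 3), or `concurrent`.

Answer: before

Derivation:
Initial: VV[0]=[0, 0, 0]
Initial: VV[1]=[0, 0, 0]
Initial: VV[2]=[0, 0, 0]
Event 1: SEND 1->0: VV[1][1]++ -> VV[1]=[0, 1, 0], msg_vec=[0, 1, 0]; VV[0]=max(VV[0],msg_vec) then VV[0][0]++ -> VV[0]=[1, 1, 0]
Event 2: SEND 1->2: VV[1][1]++ -> VV[1]=[0, 2, 0], msg_vec=[0, 2, 0]; VV[2]=max(VV[2],msg_vec) then VV[2][2]++ -> VV[2]=[0, 2, 1]
Event 3: LOCAL 0: VV[0][0]++ -> VV[0]=[2, 1, 0]
Event 4: LOCAL 1: VV[1][1]++ -> VV[1]=[0, 3, 0]
Event 5: LOCAL 0: VV[0][0]++ -> VV[0]=[3, 1, 0]
Event 6: SEND 2->0: VV[2][2]++ -> VV[2]=[0, 2, 2], msg_vec=[0, 2, 2]; VV[0]=max(VV[0],msg_vec) then VV[0][0]++ -> VV[0]=[4, 2, 2]
Event 7: SEND 1->2: VV[1][1]++ -> VV[1]=[0, 4, 0], msg_vec=[0, 4, 0]; VV[2]=max(VV[2],msg_vec) then VV[2][2]++ -> VV[2]=[0, 4, 3]
Event 8: LOCAL 0: VV[0][0]++ -> VV[0]=[5, 2, 2]
Event 3 stamp: [2, 1, 0]
Event 8 stamp: [5, 2, 2]
[2, 1, 0] <= [5, 2, 2]? True
[5, 2, 2] <= [2, 1, 0]? False
Relation: before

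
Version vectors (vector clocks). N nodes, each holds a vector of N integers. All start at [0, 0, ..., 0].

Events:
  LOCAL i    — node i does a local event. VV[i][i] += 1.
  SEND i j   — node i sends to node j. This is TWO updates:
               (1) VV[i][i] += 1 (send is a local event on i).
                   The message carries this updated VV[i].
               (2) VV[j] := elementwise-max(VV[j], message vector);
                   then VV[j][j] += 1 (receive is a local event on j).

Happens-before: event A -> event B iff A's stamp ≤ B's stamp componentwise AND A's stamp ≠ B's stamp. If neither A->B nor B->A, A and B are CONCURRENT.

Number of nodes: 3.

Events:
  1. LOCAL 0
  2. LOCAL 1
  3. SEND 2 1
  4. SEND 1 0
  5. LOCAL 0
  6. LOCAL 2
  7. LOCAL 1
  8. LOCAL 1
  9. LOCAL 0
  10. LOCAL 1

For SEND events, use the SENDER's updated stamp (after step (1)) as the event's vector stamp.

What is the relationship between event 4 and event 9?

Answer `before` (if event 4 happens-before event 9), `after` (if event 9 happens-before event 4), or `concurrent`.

Answer: before

Derivation:
Initial: VV[0]=[0, 0, 0]
Initial: VV[1]=[0, 0, 0]
Initial: VV[2]=[0, 0, 0]
Event 1: LOCAL 0: VV[0][0]++ -> VV[0]=[1, 0, 0]
Event 2: LOCAL 1: VV[1][1]++ -> VV[1]=[0, 1, 0]
Event 3: SEND 2->1: VV[2][2]++ -> VV[2]=[0, 0, 1], msg_vec=[0, 0, 1]; VV[1]=max(VV[1],msg_vec) then VV[1][1]++ -> VV[1]=[0, 2, 1]
Event 4: SEND 1->0: VV[1][1]++ -> VV[1]=[0, 3, 1], msg_vec=[0, 3, 1]; VV[0]=max(VV[0],msg_vec) then VV[0][0]++ -> VV[0]=[2, 3, 1]
Event 5: LOCAL 0: VV[0][0]++ -> VV[0]=[3, 3, 1]
Event 6: LOCAL 2: VV[2][2]++ -> VV[2]=[0, 0, 2]
Event 7: LOCAL 1: VV[1][1]++ -> VV[1]=[0, 4, 1]
Event 8: LOCAL 1: VV[1][1]++ -> VV[1]=[0, 5, 1]
Event 9: LOCAL 0: VV[0][0]++ -> VV[0]=[4, 3, 1]
Event 10: LOCAL 1: VV[1][1]++ -> VV[1]=[0, 6, 1]
Event 4 stamp: [0, 3, 1]
Event 9 stamp: [4, 3, 1]
[0, 3, 1] <= [4, 3, 1]? True
[4, 3, 1] <= [0, 3, 1]? False
Relation: before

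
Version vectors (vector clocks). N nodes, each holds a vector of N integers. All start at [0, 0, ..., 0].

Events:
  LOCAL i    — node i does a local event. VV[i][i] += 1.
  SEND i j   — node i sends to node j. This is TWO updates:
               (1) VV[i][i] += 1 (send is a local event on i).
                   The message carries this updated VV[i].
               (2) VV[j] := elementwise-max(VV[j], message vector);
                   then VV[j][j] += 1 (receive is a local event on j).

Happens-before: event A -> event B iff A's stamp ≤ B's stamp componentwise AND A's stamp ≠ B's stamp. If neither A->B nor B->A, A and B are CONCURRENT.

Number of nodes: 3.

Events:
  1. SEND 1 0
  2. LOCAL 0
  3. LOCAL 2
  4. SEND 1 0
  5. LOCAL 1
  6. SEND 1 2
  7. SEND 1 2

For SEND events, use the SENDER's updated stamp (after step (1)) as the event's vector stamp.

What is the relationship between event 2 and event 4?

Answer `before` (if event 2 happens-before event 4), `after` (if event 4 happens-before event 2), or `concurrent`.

Answer: concurrent

Derivation:
Initial: VV[0]=[0, 0, 0]
Initial: VV[1]=[0, 0, 0]
Initial: VV[2]=[0, 0, 0]
Event 1: SEND 1->0: VV[1][1]++ -> VV[1]=[0, 1, 0], msg_vec=[0, 1, 0]; VV[0]=max(VV[0],msg_vec) then VV[0][0]++ -> VV[0]=[1, 1, 0]
Event 2: LOCAL 0: VV[0][0]++ -> VV[0]=[2, 1, 0]
Event 3: LOCAL 2: VV[2][2]++ -> VV[2]=[0, 0, 1]
Event 4: SEND 1->0: VV[1][1]++ -> VV[1]=[0, 2, 0], msg_vec=[0, 2, 0]; VV[0]=max(VV[0],msg_vec) then VV[0][0]++ -> VV[0]=[3, 2, 0]
Event 5: LOCAL 1: VV[1][1]++ -> VV[1]=[0, 3, 0]
Event 6: SEND 1->2: VV[1][1]++ -> VV[1]=[0, 4, 0], msg_vec=[0, 4, 0]; VV[2]=max(VV[2],msg_vec) then VV[2][2]++ -> VV[2]=[0, 4, 2]
Event 7: SEND 1->2: VV[1][1]++ -> VV[1]=[0, 5, 0], msg_vec=[0, 5, 0]; VV[2]=max(VV[2],msg_vec) then VV[2][2]++ -> VV[2]=[0, 5, 3]
Event 2 stamp: [2, 1, 0]
Event 4 stamp: [0, 2, 0]
[2, 1, 0] <= [0, 2, 0]? False
[0, 2, 0] <= [2, 1, 0]? False
Relation: concurrent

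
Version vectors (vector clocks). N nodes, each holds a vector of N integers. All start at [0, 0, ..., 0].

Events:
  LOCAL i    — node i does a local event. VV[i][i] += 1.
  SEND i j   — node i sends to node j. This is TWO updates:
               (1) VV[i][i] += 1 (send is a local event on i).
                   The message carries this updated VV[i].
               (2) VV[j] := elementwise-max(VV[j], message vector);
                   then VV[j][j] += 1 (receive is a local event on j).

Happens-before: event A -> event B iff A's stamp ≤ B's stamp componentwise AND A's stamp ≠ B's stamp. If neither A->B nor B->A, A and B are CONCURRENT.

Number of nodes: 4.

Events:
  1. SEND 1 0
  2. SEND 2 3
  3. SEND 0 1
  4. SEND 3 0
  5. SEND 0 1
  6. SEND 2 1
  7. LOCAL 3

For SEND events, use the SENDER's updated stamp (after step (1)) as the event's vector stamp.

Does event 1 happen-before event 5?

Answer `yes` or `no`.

Answer: yes

Derivation:
Initial: VV[0]=[0, 0, 0, 0]
Initial: VV[1]=[0, 0, 0, 0]
Initial: VV[2]=[0, 0, 0, 0]
Initial: VV[3]=[0, 0, 0, 0]
Event 1: SEND 1->0: VV[1][1]++ -> VV[1]=[0, 1, 0, 0], msg_vec=[0, 1, 0, 0]; VV[0]=max(VV[0],msg_vec) then VV[0][0]++ -> VV[0]=[1, 1, 0, 0]
Event 2: SEND 2->3: VV[2][2]++ -> VV[2]=[0, 0, 1, 0], msg_vec=[0, 0, 1, 0]; VV[3]=max(VV[3],msg_vec) then VV[3][3]++ -> VV[3]=[0, 0, 1, 1]
Event 3: SEND 0->1: VV[0][0]++ -> VV[0]=[2, 1, 0, 0], msg_vec=[2, 1, 0, 0]; VV[1]=max(VV[1],msg_vec) then VV[1][1]++ -> VV[1]=[2, 2, 0, 0]
Event 4: SEND 3->0: VV[3][3]++ -> VV[3]=[0, 0, 1, 2], msg_vec=[0, 0, 1, 2]; VV[0]=max(VV[0],msg_vec) then VV[0][0]++ -> VV[0]=[3, 1, 1, 2]
Event 5: SEND 0->1: VV[0][0]++ -> VV[0]=[4, 1, 1, 2], msg_vec=[4, 1, 1, 2]; VV[1]=max(VV[1],msg_vec) then VV[1][1]++ -> VV[1]=[4, 3, 1, 2]
Event 6: SEND 2->1: VV[2][2]++ -> VV[2]=[0, 0, 2, 0], msg_vec=[0, 0, 2, 0]; VV[1]=max(VV[1],msg_vec) then VV[1][1]++ -> VV[1]=[4, 4, 2, 2]
Event 7: LOCAL 3: VV[3][3]++ -> VV[3]=[0, 0, 1, 3]
Event 1 stamp: [0, 1, 0, 0]
Event 5 stamp: [4, 1, 1, 2]
[0, 1, 0, 0] <= [4, 1, 1, 2]? True. Equal? False. Happens-before: True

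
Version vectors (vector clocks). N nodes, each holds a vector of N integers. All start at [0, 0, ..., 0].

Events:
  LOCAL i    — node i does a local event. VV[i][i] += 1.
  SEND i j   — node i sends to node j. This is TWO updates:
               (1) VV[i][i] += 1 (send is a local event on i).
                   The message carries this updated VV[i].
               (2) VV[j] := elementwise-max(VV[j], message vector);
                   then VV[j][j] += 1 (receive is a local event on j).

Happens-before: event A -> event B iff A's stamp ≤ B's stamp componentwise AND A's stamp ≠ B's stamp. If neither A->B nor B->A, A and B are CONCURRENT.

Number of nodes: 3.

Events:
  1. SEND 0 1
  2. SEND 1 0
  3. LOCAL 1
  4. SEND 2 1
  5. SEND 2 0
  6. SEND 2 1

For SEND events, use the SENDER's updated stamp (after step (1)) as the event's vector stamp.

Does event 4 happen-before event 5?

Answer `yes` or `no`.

Answer: yes

Derivation:
Initial: VV[0]=[0, 0, 0]
Initial: VV[1]=[0, 0, 0]
Initial: VV[2]=[0, 0, 0]
Event 1: SEND 0->1: VV[0][0]++ -> VV[0]=[1, 0, 0], msg_vec=[1, 0, 0]; VV[1]=max(VV[1],msg_vec) then VV[1][1]++ -> VV[1]=[1, 1, 0]
Event 2: SEND 1->0: VV[1][1]++ -> VV[1]=[1, 2, 0], msg_vec=[1, 2, 0]; VV[0]=max(VV[0],msg_vec) then VV[0][0]++ -> VV[0]=[2, 2, 0]
Event 3: LOCAL 1: VV[1][1]++ -> VV[1]=[1, 3, 0]
Event 4: SEND 2->1: VV[2][2]++ -> VV[2]=[0, 0, 1], msg_vec=[0, 0, 1]; VV[1]=max(VV[1],msg_vec) then VV[1][1]++ -> VV[1]=[1, 4, 1]
Event 5: SEND 2->0: VV[2][2]++ -> VV[2]=[0, 0, 2], msg_vec=[0, 0, 2]; VV[0]=max(VV[0],msg_vec) then VV[0][0]++ -> VV[0]=[3, 2, 2]
Event 6: SEND 2->1: VV[2][2]++ -> VV[2]=[0, 0, 3], msg_vec=[0, 0, 3]; VV[1]=max(VV[1],msg_vec) then VV[1][1]++ -> VV[1]=[1, 5, 3]
Event 4 stamp: [0, 0, 1]
Event 5 stamp: [0, 0, 2]
[0, 0, 1] <= [0, 0, 2]? True. Equal? False. Happens-before: True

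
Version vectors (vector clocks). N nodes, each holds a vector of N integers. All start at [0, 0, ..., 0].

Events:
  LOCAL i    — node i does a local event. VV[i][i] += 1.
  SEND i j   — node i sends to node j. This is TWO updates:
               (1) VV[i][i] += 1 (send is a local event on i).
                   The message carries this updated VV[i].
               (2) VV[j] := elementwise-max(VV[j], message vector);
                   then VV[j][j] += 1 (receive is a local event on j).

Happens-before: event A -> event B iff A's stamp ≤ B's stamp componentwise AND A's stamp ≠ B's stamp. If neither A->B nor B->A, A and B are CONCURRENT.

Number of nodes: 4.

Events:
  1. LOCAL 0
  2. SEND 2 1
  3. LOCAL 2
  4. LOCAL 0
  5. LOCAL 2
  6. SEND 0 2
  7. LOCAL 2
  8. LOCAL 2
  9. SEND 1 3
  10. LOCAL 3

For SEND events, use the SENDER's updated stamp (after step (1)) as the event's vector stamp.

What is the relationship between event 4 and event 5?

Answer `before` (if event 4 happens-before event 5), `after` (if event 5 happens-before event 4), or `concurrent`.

Answer: concurrent

Derivation:
Initial: VV[0]=[0, 0, 0, 0]
Initial: VV[1]=[0, 0, 0, 0]
Initial: VV[2]=[0, 0, 0, 0]
Initial: VV[3]=[0, 0, 0, 0]
Event 1: LOCAL 0: VV[0][0]++ -> VV[0]=[1, 0, 0, 0]
Event 2: SEND 2->1: VV[2][2]++ -> VV[2]=[0, 0, 1, 0], msg_vec=[0, 0, 1, 0]; VV[1]=max(VV[1],msg_vec) then VV[1][1]++ -> VV[1]=[0, 1, 1, 0]
Event 3: LOCAL 2: VV[2][2]++ -> VV[2]=[0, 0, 2, 0]
Event 4: LOCAL 0: VV[0][0]++ -> VV[0]=[2, 0, 0, 0]
Event 5: LOCAL 2: VV[2][2]++ -> VV[2]=[0, 0, 3, 0]
Event 6: SEND 0->2: VV[0][0]++ -> VV[0]=[3, 0, 0, 0], msg_vec=[3, 0, 0, 0]; VV[2]=max(VV[2],msg_vec) then VV[2][2]++ -> VV[2]=[3, 0, 4, 0]
Event 7: LOCAL 2: VV[2][2]++ -> VV[2]=[3, 0, 5, 0]
Event 8: LOCAL 2: VV[2][2]++ -> VV[2]=[3, 0, 6, 0]
Event 9: SEND 1->3: VV[1][1]++ -> VV[1]=[0, 2, 1, 0], msg_vec=[0, 2, 1, 0]; VV[3]=max(VV[3],msg_vec) then VV[3][3]++ -> VV[3]=[0, 2, 1, 1]
Event 10: LOCAL 3: VV[3][3]++ -> VV[3]=[0, 2, 1, 2]
Event 4 stamp: [2, 0, 0, 0]
Event 5 stamp: [0, 0, 3, 0]
[2, 0, 0, 0] <= [0, 0, 3, 0]? False
[0, 0, 3, 0] <= [2, 0, 0, 0]? False
Relation: concurrent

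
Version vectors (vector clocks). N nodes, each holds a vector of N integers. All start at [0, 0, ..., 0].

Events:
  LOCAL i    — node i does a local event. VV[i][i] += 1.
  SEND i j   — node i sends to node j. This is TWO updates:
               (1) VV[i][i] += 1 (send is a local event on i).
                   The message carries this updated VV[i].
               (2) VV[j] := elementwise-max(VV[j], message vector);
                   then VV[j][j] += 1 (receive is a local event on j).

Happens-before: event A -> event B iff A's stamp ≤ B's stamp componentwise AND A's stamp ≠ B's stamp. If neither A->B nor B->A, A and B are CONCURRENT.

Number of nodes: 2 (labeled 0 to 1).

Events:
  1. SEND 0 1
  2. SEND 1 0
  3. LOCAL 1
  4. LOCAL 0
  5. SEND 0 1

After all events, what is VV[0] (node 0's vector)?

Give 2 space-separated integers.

Initial: VV[0]=[0, 0]
Initial: VV[1]=[0, 0]
Event 1: SEND 0->1: VV[0][0]++ -> VV[0]=[1, 0], msg_vec=[1, 0]; VV[1]=max(VV[1],msg_vec) then VV[1][1]++ -> VV[1]=[1, 1]
Event 2: SEND 1->0: VV[1][1]++ -> VV[1]=[1, 2], msg_vec=[1, 2]; VV[0]=max(VV[0],msg_vec) then VV[0][0]++ -> VV[0]=[2, 2]
Event 3: LOCAL 1: VV[1][1]++ -> VV[1]=[1, 3]
Event 4: LOCAL 0: VV[0][0]++ -> VV[0]=[3, 2]
Event 5: SEND 0->1: VV[0][0]++ -> VV[0]=[4, 2], msg_vec=[4, 2]; VV[1]=max(VV[1],msg_vec) then VV[1][1]++ -> VV[1]=[4, 4]
Final vectors: VV[0]=[4, 2]; VV[1]=[4, 4]

Answer: 4 2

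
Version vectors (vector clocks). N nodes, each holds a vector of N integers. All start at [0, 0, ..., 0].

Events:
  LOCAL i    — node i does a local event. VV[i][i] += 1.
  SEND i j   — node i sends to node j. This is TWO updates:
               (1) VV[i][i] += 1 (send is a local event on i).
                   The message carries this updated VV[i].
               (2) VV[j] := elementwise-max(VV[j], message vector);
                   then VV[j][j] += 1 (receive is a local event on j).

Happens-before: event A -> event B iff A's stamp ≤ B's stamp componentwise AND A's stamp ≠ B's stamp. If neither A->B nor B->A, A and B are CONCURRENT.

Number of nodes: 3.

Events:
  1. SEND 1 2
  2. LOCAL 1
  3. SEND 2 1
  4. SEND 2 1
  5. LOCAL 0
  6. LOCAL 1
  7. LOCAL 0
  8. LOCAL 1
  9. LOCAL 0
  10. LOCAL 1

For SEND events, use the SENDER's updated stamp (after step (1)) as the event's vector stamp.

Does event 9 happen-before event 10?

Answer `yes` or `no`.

Initial: VV[0]=[0, 0, 0]
Initial: VV[1]=[0, 0, 0]
Initial: VV[2]=[0, 0, 0]
Event 1: SEND 1->2: VV[1][1]++ -> VV[1]=[0, 1, 0], msg_vec=[0, 1, 0]; VV[2]=max(VV[2],msg_vec) then VV[2][2]++ -> VV[2]=[0, 1, 1]
Event 2: LOCAL 1: VV[1][1]++ -> VV[1]=[0, 2, 0]
Event 3: SEND 2->1: VV[2][2]++ -> VV[2]=[0, 1, 2], msg_vec=[0, 1, 2]; VV[1]=max(VV[1],msg_vec) then VV[1][1]++ -> VV[1]=[0, 3, 2]
Event 4: SEND 2->1: VV[2][2]++ -> VV[2]=[0, 1, 3], msg_vec=[0, 1, 3]; VV[1]=max(VV[1],msg_vec) then VV[1][1]++ -> VV[1]=[0, 4, 3]
Event 5: LOCAL 0: VV[0][0]++ -> VV[0]=[1, 0, 0]
Event 6: LOCAL 1: VV[1][1]++ -> VV[1]=[0, 5, 3]
Event 7: LOCAL 0: VV[0][0]++ -> VV[0]=[2, 0, 0]
Event 8: LOCAL 1: VV[1][1]++ -> VV[1]=[0, 6, 3]
Event 9: LOCAL 0: VV[0][0]++ -> VV[0]=[3, 0, 0]
Event 10: LOCAL 1: VV[1][1]++ -> VV[1]=[0, 7, 3]
Event 9 stamp: [3, 0, 0]
Event 10 stamp: [0, 7, 3]
[3, 0, 0] <= [0, 7, 3]? False. Equal? False. Happens-before: False

Answer: no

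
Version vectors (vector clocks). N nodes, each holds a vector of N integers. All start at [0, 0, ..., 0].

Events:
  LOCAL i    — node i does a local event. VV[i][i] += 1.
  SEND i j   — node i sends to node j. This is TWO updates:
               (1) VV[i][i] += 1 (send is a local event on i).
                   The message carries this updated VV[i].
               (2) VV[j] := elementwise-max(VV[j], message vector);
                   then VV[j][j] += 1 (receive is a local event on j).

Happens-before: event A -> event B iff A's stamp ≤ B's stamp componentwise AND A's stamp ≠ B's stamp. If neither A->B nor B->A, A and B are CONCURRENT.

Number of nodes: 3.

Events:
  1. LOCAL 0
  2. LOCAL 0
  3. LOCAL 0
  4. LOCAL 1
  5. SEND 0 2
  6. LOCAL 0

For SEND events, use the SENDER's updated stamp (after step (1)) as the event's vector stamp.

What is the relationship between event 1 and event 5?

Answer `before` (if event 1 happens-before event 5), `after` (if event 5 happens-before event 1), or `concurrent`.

Initial: VV[0]=[0, 0, 0]
Initial: VV[1]=[0, 0, 0]
Initial: VV[2]=[0, 0, 0]
Event 1: LOCAL 0: VV[0][0]++ -> VV[0]=[1, 0, 0]
Event 2: LOCAL 0: VV[0][0]++ -> VV[0]=[2, 0, 0]
Event 3: LOCAL 0: VV[0][0]++ -> VV[0]=[3, 0, 0]
Event 4: LOCAL 1: VV[1][1]++ -> VV[1]=[0, 1, 0]
Event 5: SEND 0->2: VV[0][0]++ -> VV[0]=[4, 0, 0], msg_vec=[4, 0, 0]; VV[2]=max(VV[2],msg_vec) then VV[2][2]++ -> VV[2]=[4, 0, 1]
Event 6: LOCAL 0: VV[0][0]++ -> VV[0]=[5, 0, 0]
Event 1 stamp: [1, 0, 0]
Event 5 stamp: [4, 0, 0]
[1, 0, 0] <= [4, 0, 0]? True
[4, 0, 0] <= [1, 0, 0]? False
Relation: before

Answer: before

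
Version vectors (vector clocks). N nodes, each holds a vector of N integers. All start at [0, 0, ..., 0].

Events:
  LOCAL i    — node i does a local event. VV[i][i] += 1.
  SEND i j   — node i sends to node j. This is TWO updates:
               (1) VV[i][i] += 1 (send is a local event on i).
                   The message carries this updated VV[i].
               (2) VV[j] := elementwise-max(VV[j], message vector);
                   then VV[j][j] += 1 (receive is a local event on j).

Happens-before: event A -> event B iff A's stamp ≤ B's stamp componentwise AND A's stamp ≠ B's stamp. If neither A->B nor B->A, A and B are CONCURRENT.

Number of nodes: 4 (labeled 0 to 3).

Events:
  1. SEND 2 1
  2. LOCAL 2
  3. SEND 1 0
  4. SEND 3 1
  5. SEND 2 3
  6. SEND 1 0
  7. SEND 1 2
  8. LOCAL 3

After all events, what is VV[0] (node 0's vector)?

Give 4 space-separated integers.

Answer: 2 4 1 1

Derivation:
Initial: VV[0]=[0, 0, 0, 0]
Initial: VV[1]=[0, 0, 0, 0]
Initial: VV[2]=[0, 0, 0, 0]
Initial: VV[3]=[0, 0, 0, 0]
Event 1: SEND 2->1: VV[2][2]++ -> VV[2]=[0, 0, 1, 0], msg_vec=[0, 0, 1, 0]; VV[1]=max(VV[1],msg_vec) then VV[1][1]++ -> VV[1]=[0, 1, 1, 0]
Event 2: LOCAL 2: VV[2][2]++ -> VV[2]=[0, 0, 2, 0]
Event 3: SEND 1->0: VV[1][1]++ -> VV[1]=[0, 2, 1, 0], msg_vec=[0, 2, 1, 0]; VV[0]=max(VV[0],msg_vec) then VV[0][0]++ -> VV[0]=[1, 2, 1, 0]
Event 4: SEND 3->1: VV[3][3]++ -> VV[3]=[0, 0, 0, 1], msg_vec=[0, 0, 0, 1]; VV[1]=max(VV[1],msg_vec) then VV[1][1]++ -> VV[1]=[0, 3, 1, 1]
Event 5: SEND 2->3: VV[2][2]++ -> VV[2]=[0, 0, 3, 0], msg_vec=[0, 0, 3, 0]; VV[3]=max(VV[3],msg_vec) then VV[3][3]++ -> VV[3]=[0, 0, 3, 2]
Event 6: SEND 1->0: VV[1][1]++ -> VV[1]=[0, 4, 1, 1], msg_vec=[0, 4, 1, 1]; VV[0]=max(VV[0],msg_vec) then VV[0][0]++ -> VV[0]=[2, 4, 1, 1]
Event 7: SEND 1->2: VV[1][1]++ -> VV[1]=[0, 5, 1, 1], msg_vec=[0, 5, 1, 1]; VV[2]=max(VV[2],msg_vec) then VV[2][2]++ -> VV[2]=[0, 5, 4, 1]
Event 8: LOCAL 3: VV[3][3]++ -> VV[3]=[0, 0, 3, 3]
Final vectors: VV[0]=[2, 4, 1, 1]; VV[1]=[0, 5, 1, 1]; VV[2]=[0, 5, 4, 1]; VV[3]=[0, 0, 3, 3]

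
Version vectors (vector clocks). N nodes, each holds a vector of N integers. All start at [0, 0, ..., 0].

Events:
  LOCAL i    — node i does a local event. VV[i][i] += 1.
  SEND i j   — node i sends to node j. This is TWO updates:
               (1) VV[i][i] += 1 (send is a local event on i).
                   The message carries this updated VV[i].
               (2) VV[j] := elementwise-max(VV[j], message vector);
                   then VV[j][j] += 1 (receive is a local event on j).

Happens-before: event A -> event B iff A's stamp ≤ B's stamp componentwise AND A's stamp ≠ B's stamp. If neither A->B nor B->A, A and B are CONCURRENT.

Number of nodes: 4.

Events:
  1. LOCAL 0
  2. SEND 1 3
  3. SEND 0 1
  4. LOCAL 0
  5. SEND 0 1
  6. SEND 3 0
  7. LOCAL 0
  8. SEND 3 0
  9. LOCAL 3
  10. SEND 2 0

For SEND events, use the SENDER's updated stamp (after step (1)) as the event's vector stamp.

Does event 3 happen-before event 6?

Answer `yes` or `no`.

Answer: no

Derivation:
Initial: VV[0]=[0, 0, 0, 0]
Initial: VV[1]=[0, 0, 0, 0]
Initial: VV[2]=[0, 0, 0, 0]
Initial: VV[3]=[0, 0, 0, 0]
Event 1: LOCAL 0: VV[0][0]++ -> VV[0]=[1, 0, 0, 0]
Event 2: SEND 1->3: VV[1][1]++ -> VV[1]=[0, 1, 0, 0], msg_vec=[0, 1, 0, 0]; VV[3]=max(VV[3],msg_vec) then VV[3][3]++ -> VV[3]=[0, 1, 0, 1]
Event 3: SEND 0->1: VV[0][0]++ -> VV[0]=[2, 0, 0, 0], msg_vec=[2, 0, 0, 0]; VV[1]=max(VV[1],msg_vec) then VV[1][1]++ -> VV[1]=[2, 2, 0, 0]
Event 4: LOCAL 0: VV[0][0]++ -> VV[0]=[3, 0, 0, 0]
Event 5: SEND 0->1: VV[0][0]++ -> VV[0]=[4, 0, 0, 0], msg_vec=[4, 0, 0, 0]; VV[1]=max(VV[1],msg_vec) then VV[1][1]++ -> VV[1]=[4, 3, 0, 0]
Event 6: SEND 3->0: VV[3][3]++ -> VV[3]=[0, 1, 0, 2], msg_vec=[0, 1, 0, 2]; VV[0]=max(VV[0],msg_vec) then VV[0][0]++ -> VV[0]=[5, 1, 0, 2]
Event 7: LOCAL 0: VV[0][0]++ -> VV[0]=[6, 1, 0, 2]
Event 8: SEND 3->0: VV[3][3]++ -> VV[3]=[0, 1, 0, 3], msg_vec=[0, 1, 0, 3]; VV[0]=max(VV[0],msg_vec) then VV[0][0]++ -> VV[0]=[7, 1, 0, 3]
Event 9: LOCAL 3: VV[3][3]++ -> VV[3]=[0, 1, 0, 4]
Event 10: SEND 2->0: VV[2][2]++ -> VV[2]=[0, 0, 1, 0], msg_vec=[0, 0, 1, 0]; VV[0]=max(VV[0],msg_vec) then VV[0][0]++ -> VV[0]=[8, 1, 1, 3]
Event 3 stamp: [2, 0, 0, 0]
Event 6 stamp: [0, 1, 0, 2]
[2, 0, 0, 0] <= [0, 1, 0, 2]? False. Equal? False. Happens-before: False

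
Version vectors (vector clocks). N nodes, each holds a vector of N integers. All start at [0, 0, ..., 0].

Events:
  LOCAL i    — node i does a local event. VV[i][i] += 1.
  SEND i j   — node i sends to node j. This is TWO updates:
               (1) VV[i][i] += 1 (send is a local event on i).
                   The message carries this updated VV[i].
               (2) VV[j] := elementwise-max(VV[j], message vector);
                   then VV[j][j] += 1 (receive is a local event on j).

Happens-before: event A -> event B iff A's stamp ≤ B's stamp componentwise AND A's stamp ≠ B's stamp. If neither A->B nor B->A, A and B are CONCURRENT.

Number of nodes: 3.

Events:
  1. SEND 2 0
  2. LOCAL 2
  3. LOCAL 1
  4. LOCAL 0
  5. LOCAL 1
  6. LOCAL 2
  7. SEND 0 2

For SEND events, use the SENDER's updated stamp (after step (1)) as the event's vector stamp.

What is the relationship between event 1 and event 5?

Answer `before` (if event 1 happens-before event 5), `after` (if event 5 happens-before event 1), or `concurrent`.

Answer: concurrent

Derivation:
Initial: VV[0]=[0, 0, 0]
Initial: VV[1]=[0, 0, 0]
Initial: VV[2]=[0, 0, 0]
Event 1: SEND 2->0: VV[2][2]++ -> VV[2]=[0, 0, 1], msg_vec=[0, 0, 1]; VV[0]=max(VV[0],msg_vec) then VV[0][0]++ -> VV[0]=[1, 0, 1]
Event 2: LOCAL 2: VV[2][2]++ -> VV[2]=[0, 0, 2]
Event 3: LOCAL 1: VV[1][1]++ -> VV[1]=[0, 1, 0]
Event 4: LOCAL 0: VV[0][0]++ -> VV[0]=[2, 0, 1]
Event 5: LOCAL 1: VV[1][1]++ -> VV[1]=[0, 2, 0]
Event 6: LOCAL 2: VV[2][2]++ -> VV[2]=[0, 0, 3]
Event 7: SEND 0->2: VV[0][0]++ -> VV[0]=[3, 0, 1], msg_vec=[3, 0, 1]; VV[2]=max(VV[2],msg_vec) then VV[2][2]++ -> VV[2]=[3, 0, 4]
Event 1 stamp: [0, 0, 1]
Event 5 stamp: [0, 2, 0]
[0, 0, 1] <= [0, 2, 0]? False
[0, 2, 0] <= [0, 0, 1]? False
Relation: concurrent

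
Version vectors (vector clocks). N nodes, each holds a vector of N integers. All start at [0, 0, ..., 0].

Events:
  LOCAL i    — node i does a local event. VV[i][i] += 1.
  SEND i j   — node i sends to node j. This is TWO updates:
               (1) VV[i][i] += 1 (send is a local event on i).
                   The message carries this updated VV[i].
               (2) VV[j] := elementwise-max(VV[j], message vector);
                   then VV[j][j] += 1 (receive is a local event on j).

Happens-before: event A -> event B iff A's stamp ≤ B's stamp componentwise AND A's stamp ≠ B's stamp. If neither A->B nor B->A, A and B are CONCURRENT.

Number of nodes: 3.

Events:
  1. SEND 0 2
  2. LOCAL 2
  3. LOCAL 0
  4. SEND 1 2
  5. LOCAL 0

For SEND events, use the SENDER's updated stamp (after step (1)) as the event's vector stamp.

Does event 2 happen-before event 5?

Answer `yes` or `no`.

Initial: VV[0]=[0, 0, 0]
Initial: VV[1]=[0, 0, 0]
Initial: VV[2]=[0, 0, 0]
Event 1: SEND 0->2: VV[0][0]++ -> VV[0]=[1, 0, 0], msg_vec=[1, 0, 0]; VV[2]=max(VV[2],msg_vec) then VV[2][2]++ -> VV[2]=[1, 0, 1]
Event 2: LOCAL 2: VV[2][2]++ -> VV[2]=[1, 0, 2]
Event 3: LOCAL 0: VV[0][0]++ -> VV[0]=[2, 0, 0]
Event 4: SEND 1->2: VV[1][1]++ -> VV[1]=[0, 1, 0], msg_vec=[0, 1, 0]; VV[2]=max(VV[2],msg_vec) then VV[2][2]++ -> VV[2]=[1, 1, 3]
Event 5: LOCAL 0: VV[0][0]++ -> VV[0]=[3, 0, 0]
Event 2 stamp: [1, 0, 2]
Event 5 stamp: [3, 0, 0]
[1, 0, 2] <= [3, 0, 0]? False. Equal? False. Happens-before: False

Answer: no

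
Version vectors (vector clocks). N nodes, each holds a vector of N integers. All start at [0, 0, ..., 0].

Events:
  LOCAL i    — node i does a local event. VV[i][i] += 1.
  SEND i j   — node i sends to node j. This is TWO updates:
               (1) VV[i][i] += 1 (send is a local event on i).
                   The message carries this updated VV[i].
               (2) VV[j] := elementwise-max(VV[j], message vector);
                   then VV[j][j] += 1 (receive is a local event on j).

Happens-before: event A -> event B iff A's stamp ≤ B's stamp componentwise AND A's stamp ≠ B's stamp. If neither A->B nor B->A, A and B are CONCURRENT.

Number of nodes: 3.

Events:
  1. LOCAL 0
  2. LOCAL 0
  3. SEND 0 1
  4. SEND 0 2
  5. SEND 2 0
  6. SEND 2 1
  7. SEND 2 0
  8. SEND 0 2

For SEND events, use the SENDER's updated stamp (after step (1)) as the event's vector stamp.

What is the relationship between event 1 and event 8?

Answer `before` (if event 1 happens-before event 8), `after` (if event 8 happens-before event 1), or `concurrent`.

Answer: before

Derivation:
Initial: VV[0]=[0, 0, 0]
Initial: VV[1]=[0, 0, 0]
Initial: VV[2]=[0, 0, 0]
Event 1: LOCAL 0: VV[0][0]++ -> VV[0]=[1, 0, 0]
Event 2: LOCAL 0: VV[0][0]++ -> VV[0]=[2, 0, 0]
Event 3: SEND 0->1: VV[0][0]++ -> VV[0]=[3, 0, 0], msg_vec=[3, 0, 0]; VV[1]=max(VV[1],msg_vec) then VV[1][1]++ -> VV[1]=[3, 1, 0]
Event 4: SEND 0->2: VV[0][0]++ -> VV[0]=[4, 0, 0], msg_vec=[4, 0, 0]; VV[2]=max(VV[2],msg_vec) then VV[2][2]++ -> VV[2]=[4, 0, 1]
Event 5: SEND 2->0: VV[2][2]++ -> VV[2]=[4, 0, 2], msg_vec=[4, 0, 2]; VV[0]=max(VV[0],msg_vec) then VV[0][0]++ -> VV[0]=[5, 0, 2]
Event 6: SEND 2->1: VV[2][2]++ -> VV[2]=[4, 0, 3], msg_vec=[4, 0, 3]; VV[1]=max(VV[1],msg_vec) then VV[1][1]++ -> VV[1]=[4, 2, 3]
Event 7: SEND 2->0: VV[2][2]++ -> VV[2]=[4, 0, 4], msg_vec=[4, 0, 4]; VV[0]=max(VV[0],msg_vec) then VV[0][0]++ -> VV[0]=[6, 0, 4]
Event 8: SEND 0->2: VV[0][0]++ -> VV[0]=[7, 0, 4], msg_vec=[7, 0, 4]; VV[2]=max(VV[2],msg_vec) then VV[2][2]++ -> VV[2]=[7, 0, 5]
Event 1 stamp: [1, 0, 0]
Event 8 stamp: [7, 0, 4]
[1, 0, 0] <= [7, 0, 4]? True
[7, 0, 4] <= [1, 0, 0]? False
Relation: before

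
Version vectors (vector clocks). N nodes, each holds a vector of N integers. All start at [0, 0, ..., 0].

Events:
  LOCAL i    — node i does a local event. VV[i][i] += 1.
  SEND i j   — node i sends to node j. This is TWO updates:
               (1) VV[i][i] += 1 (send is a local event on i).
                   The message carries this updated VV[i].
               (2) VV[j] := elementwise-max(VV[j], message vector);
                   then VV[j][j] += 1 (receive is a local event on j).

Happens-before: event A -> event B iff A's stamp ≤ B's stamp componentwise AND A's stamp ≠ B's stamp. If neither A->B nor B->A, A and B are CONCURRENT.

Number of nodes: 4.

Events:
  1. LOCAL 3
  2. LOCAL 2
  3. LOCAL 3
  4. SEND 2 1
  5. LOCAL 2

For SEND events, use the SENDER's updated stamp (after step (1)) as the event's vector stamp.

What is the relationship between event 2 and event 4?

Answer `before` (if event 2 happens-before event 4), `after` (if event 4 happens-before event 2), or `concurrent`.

Answer: before

Derivation:
Initial: VV[0]=[0, 0, 0, 0]
Initial: VV[1]=[0, 0, 0, 0]
Initial: VV[2]=[0, 0, 0, 0]
Initial: VV[3]=[0, 0, 0, 0]
Event 1: LOCAL 3: VV[3][3]++ -> VV[3]=[0, 0, 0, 1]
Event 2: LOCAL 2: VV[2][2]++ -> VV[2]=[0, 0, 1, 0]
Event 3: LOCAL 3: VV[3][3]++ -> VV[3]=[0, 0, 0, 2]
Event 4: SEND 2->1: VV[2][2]++ -> VV[2]=[0, 0, 2, 0], msg_vec=[0, 0, 2, 0]; VV[1]=max(VV[1],msg_vec) then VV[1][1]++ -> VV[1]=[0, 1, 2, 0]
Event 5: LOCAL 2: VV[2][2]++ -> VV[2]=[0, 0, 3, 0]
Event 2 stamp: [0, 0, 1, 0]
Event 4 stamp: [0, 0, 2, 0]
[0, 0, 1, 0] <= [0, 0, 2, 0]? True
[0, 0, 2, 0] <= [0, 0, 1, 0]? False
Relation: before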